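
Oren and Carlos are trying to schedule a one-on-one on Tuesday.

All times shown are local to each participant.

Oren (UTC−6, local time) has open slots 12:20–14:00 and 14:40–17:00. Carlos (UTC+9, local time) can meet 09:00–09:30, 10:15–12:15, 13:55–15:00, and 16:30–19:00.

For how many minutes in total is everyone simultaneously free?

0 minutes

Oren → UTC: 18:20–20:00, 20:40–23:00.
Carlos → UTC: 00:00–00:30, 01:15–03:15, 04:55–06:00, 07:30–10:00.
Oren ∩ Carlos: (none).
Total common minutes: 0.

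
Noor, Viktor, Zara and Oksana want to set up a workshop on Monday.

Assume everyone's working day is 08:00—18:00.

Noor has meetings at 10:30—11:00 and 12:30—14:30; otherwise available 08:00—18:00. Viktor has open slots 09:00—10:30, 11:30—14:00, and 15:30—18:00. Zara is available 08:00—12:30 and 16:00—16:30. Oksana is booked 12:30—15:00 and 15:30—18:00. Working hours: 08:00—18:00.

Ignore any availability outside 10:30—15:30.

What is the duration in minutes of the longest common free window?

60 minutes

Noor free within 08:00–18:00: 08:00–10:30, 11:00–12:30, 14:30–18:00.
Oksana free within 08:00–18:00: 08:00–12:30, 15:00–15:30.
Noor ∩ Viktor: 09:00–10:30, 11:30–12:30, 15:30–18:00.
Noor ∩ Viktor ∩ Zara: 09:00–10:30, 11:30–12:30, 16:00–16:30.
Noor ∩ Viktor ∩ Zara ∩ Oksana: 09:00–10:30, 11:30–12:30.
Restricted to 10:30–15:30: 11:30–12:30.
Single common window of 60 minutes.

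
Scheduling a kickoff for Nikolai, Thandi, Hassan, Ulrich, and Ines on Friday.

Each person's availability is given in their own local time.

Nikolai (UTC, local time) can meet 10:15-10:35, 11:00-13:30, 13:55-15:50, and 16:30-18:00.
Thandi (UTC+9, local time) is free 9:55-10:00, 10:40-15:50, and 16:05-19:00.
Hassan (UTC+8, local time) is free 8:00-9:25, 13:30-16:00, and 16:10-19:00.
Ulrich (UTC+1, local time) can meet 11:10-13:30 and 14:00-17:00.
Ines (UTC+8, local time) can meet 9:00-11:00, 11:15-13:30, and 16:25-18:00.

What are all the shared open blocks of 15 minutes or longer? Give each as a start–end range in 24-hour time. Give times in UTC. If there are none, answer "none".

none

Nikolai → UTC: 10:15–10:35, 11:00–13:30, 13:55–15:50, 16:30–18:00.
Thandi → UTC: 00:55–01:00, 01:40–06:50, 07:05–10:00.
Hassan → UTC: 00:00–01:25, 05:30–08:00, 08:10–11:00.
Ulrich → UTC: 10:10–12:30, 13:00–16:00.
Ines → UTC: 01:00–03:00, 03:15–05:30, 08:25–10:00.
Nikolai ∩ Thandi: (none).
Nikolai ∩ Thandi ∩ Hassan: (none).
Nikolai ∩ Thandi ∩ Hassan ∩ Ulrich: (none).
Nikolai ∩ Thandi ∩ Hassan ∩ Ulrich ∩ Ines: (none).
Windows ≥ 15 min: (none).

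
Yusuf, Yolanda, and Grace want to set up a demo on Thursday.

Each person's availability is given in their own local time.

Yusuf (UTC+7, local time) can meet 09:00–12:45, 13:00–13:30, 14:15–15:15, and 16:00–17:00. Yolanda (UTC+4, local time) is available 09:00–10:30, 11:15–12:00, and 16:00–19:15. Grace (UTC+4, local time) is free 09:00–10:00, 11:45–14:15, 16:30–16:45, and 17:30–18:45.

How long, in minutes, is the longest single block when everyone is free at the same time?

45 minutes

Yusuf → UTC: 02:00–05:45, 06:00–06:30, 07:15–08:15, 09:00–10:00.
Yolanda → UTC: 05:00–06:30, 07:15–08:00, 12:00–15:15.
Grace → UTC: 05:00–06:00, 07:45–10:15, 12:30–12:45, 13:30–14:45.
Yusuf ∩ Yolanda: 05:00–05:45, 06:00–06:30, 07:15–08:00.
Yusuf ∩ Yolanda ∩ Grace: 05:00–05:45, 07:45–08:00.
Common window lengths: 45, 15 min; longest is 45.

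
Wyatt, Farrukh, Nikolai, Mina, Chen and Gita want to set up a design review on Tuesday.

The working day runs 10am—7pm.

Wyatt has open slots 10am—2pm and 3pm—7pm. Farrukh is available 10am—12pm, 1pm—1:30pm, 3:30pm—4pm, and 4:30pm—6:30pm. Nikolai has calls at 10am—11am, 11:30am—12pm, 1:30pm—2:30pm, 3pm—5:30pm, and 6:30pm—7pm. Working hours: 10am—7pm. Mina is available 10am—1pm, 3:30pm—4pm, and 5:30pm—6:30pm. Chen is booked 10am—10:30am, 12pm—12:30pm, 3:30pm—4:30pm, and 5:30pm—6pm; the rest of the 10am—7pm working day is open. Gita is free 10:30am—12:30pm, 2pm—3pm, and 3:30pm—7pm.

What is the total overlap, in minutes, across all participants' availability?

Nikolai free within 10:00–19:00: 11:00–11:30, 12:00–13:30, 14:30–15:00, 17:30–18:30.
Chen free within 10:00–19:00: 10:30–12:00, 12:30–15:30, 16:30–17:30, 18:00–19:00.
Wyatt ∩ Farrukh: 10:00–12:00, 13:00–13:30, 15:30–16:00, 16:30–18:30.
Wyatt ∩ Farrukh ∩ Nikolai: 11:00–11:30, 13:00–13:30, 17:30–18:30.
Wyatt ∩ Farrukh ∩ Nikolai ∩ Mina: 11:00–11:30, 17:30–18:30.
Wyatt ∩ Farrukh ∩ Nikolai ∩ Mina ∩ Chen: 11:00–11:30, 18:00–18:30.
Wyatt ∩ Farrukh ∩ Nikolai ∩ Mina ∩ Chen ∩ Gita: 11:00–11:30, 18:00–18:30.
Total common minutes: 30 + 30 = 60.

60 minutes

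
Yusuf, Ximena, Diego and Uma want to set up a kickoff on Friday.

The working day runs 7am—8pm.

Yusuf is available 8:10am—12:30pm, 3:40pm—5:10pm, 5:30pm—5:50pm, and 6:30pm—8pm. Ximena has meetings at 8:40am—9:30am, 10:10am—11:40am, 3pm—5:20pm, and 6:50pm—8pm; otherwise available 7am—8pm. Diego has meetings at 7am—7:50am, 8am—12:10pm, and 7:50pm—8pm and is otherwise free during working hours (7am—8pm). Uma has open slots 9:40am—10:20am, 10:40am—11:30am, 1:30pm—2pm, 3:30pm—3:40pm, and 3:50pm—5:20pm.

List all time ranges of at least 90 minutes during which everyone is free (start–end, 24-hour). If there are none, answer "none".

none

Ximena free within 07:00–20:00: 07:00–08:40, 09:30–10:10, 11:40–15:00, 17:20–18:50.
Diego free within 07:00–20:00: 07:50–08:00, 12:10–19:50.
Yusuf ∩ Ximena: 08:10–08:40, 09:30–10:10, 11:40–12:30, 17:30–17:50, 18:30–18:50.
Yusuf ∩ Ximena ∩ Diego: 12:10–12:30, 17:30–17:50, 18:30–18:50.
Yusuf ∩ Ximena ∩ Diego ∩ Uma: (none).
Windows ≥ 90 min: (none).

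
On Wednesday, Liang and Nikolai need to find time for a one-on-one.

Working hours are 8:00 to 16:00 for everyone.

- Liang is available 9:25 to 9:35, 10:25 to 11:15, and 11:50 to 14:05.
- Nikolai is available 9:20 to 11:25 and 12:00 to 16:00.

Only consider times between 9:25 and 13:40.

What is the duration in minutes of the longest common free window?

100 minutes

Liang ∩ Nikolai: 09:25–09:35, 10:25–11:15, 12:00–14:05.
Restricted to 09:25–13:40: 09:25–09:35, 10:25–11:15, 12:00–13:40.
Common window lengths: 10, 50, 100 min; longest is 100.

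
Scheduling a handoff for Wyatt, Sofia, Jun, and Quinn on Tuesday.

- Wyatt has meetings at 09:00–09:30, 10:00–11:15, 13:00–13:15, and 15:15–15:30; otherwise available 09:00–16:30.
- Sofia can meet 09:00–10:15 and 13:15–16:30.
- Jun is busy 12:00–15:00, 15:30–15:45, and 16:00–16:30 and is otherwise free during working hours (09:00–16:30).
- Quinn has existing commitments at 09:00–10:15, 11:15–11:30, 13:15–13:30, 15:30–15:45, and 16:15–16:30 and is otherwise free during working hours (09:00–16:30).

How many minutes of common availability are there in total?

Wyatt free within 09:00–16:30: 09:30–10:00, 11:15–13:00, 13:15–15:15, 15:30–16:30.
Jun free within 09:00–16:30: 09:00–12:00, 15:00–15:30, 15:45–16:00.
Quinn free within 09:00–16:30: 10:15–11:15, 11:30–13:15, 13:30–15:30, 15:45–16:15.
Wyatt ∩ Sofia: 09:30–10:00, 13:15–15:15, 15:30–16:30.
Wyatt ∩ Sofia ∩ Jun: 09:30–10:00, 15:00–15:15, 15:45–16:00.
Wyatt ∩ Sofia ∩ Jun ∩ Quinn: 15:00–15:15, 15:45–16:00.
Total common minutes: 15 + 15 = 30.

30 minutes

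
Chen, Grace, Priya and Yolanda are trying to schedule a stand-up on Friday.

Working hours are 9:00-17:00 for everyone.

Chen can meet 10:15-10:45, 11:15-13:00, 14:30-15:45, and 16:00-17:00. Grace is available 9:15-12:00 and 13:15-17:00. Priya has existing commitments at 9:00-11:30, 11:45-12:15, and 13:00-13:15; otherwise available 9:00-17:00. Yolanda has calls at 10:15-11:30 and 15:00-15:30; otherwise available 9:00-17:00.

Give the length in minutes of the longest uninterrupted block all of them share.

60 minutes

Priya free within 09:00–17:00: 11:30–11:45, 12:15–13:00, 13:15–17:00.
Yolanda free within 09:00–17:00: 09:00–10:15, 11:30–15:00, 15:30–17:00.
Chen ∩ Grace: 10:15–10:45, 11:15–12:00, 14:30–15:45, 16:00–17:00.
Chen ∩ Grace ∩ Priya: 11:30–11:45, 14:30–15:45, 16:00–17:00.
Chen ∩ Grace ∩ Priya ∩ Yolanda: 11:30–11:45, 14:30–15:00, 15:30–15:45, 16:00–17:00.
Common window lengths: 15, 30, 15, 60 min; longest is 60.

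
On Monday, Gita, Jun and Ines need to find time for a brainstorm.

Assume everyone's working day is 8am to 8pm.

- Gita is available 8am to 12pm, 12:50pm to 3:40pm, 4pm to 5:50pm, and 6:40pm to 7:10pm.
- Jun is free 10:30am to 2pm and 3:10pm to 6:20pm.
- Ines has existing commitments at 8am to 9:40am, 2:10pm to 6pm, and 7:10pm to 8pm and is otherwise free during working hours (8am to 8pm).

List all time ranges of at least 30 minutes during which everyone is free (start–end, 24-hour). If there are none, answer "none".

Ines free within 08:00–20:00: 09:40–14:10, 18:00–19:10.
Gita ∩ Jun: 10:30–12:00, 12:50–14:00, 15:10–15:40, 16:00–17:50.
Gita ∩ Jun ∩ Ines: 10:30–12:00, 12:50–14:00.
Windows ≥ 30 min: 10:30–12:00, 12:50–14:00.

10:30–12:00, 12:50–14:00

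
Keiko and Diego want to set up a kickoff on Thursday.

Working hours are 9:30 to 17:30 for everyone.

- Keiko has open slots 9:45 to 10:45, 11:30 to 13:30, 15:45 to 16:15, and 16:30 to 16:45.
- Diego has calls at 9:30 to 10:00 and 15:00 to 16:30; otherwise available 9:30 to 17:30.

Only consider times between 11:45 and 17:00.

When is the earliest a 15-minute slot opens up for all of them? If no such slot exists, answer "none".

11:45

Diego free within 09:30–17:30: 10:00–15:00, 16:30–17:30.
Keiko ∩ Diego: 10:00–10:45, 11:30–13:30, 16:30–16:45.
Restricted to 11:45–17:00: 11:45–13:30, 16:30–16:45.
Windows ≥ 15 min: 11:45–13:30, 16:30–16:45.
Earliest such window starts at 11:45.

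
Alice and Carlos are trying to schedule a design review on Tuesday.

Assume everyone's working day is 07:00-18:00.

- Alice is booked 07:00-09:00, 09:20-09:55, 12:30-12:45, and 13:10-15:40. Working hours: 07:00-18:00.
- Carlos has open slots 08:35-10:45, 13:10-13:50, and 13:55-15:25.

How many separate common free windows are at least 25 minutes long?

1

Alice free within 07:00–18:00: 09:00–09:20, 09:55–12:30, 12:45–13:10, 15:40–18:00.
Alice ∩ Carlos: 09:00–09:20, 09:55–10:45.
Windows ≥ 25 min: 09:55–10:45.
That's 1 window.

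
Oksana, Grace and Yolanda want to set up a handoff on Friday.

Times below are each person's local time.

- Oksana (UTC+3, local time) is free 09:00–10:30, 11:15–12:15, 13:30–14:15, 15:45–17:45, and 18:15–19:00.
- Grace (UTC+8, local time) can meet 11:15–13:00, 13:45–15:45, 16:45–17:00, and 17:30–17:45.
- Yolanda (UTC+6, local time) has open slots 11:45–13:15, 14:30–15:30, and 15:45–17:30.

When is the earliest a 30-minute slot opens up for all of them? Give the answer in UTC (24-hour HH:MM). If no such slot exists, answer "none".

Oksana → UTC: 06:00–07:30, 08:15–09:15, 10:30–11:15, 12:45–14:45, 15:15–16:00.
Grace → UTC: 03:15–05:00, 05:45–07:45, 08:45–09:00, 09:30–09:45.
Yolanda → UTC: 05:45–07:15, 08:30–09:30, 09:45–11:30.
Oksana ∩ Grace: 06:00–07:30, 08:45–09:00.
Oksana ∩ Grace ∩ Yolanda: 06:00–07:15, 08:45–09:00.
Windows ≥ 30 min: 06:00–07:15.
Earliest such window starts at 06:00.

06:00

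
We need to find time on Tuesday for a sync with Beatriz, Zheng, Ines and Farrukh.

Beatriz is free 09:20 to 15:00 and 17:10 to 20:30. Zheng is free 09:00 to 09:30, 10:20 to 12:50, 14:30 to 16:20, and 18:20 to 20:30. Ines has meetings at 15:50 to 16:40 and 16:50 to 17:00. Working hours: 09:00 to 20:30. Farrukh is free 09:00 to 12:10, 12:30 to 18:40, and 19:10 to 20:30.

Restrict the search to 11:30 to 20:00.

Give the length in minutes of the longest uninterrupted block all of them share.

Ines free within 09:00–20:30: 09:00–15:50, 16:40–16:50, 17:00–20:30.
Beatriz ∩ Zheng: 09:20–09:30, 10:20–12:50, 14:30–15:00, 18:20–20:30.
Beatriz ∩ Zheng ∩ Ines: 09:20–09:30, 10:20–12:50, 14:30–15:00, 18:20–20:30.
Beatriz ∩ Zheng ∩ Ines ∩ Farrukh: 09:20–09:30, 10:20–12:10, 12:30–12:50, 14:30–15:00, 18:20–18:40, 19:10–20:30.
Restricted to 11:30–20:00: 11:30–12:10, 12:30–12:50, 14:30–15:00, 18:20–18:40, 19:10–20:00.
Common window lengths: 40, 20, 30, 20, 50 min; longest is 50.

50 minutes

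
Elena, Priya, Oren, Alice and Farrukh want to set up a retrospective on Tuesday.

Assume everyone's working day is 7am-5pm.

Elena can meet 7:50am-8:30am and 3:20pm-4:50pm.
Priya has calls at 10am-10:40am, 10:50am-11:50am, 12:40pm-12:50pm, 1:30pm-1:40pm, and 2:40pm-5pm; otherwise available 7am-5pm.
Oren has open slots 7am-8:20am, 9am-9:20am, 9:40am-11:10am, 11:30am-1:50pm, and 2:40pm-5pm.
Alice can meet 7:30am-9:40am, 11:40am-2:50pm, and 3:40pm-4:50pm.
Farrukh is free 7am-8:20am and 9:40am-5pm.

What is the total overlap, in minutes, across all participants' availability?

30 minutes

Priya free within 07:00–17:00: 07:00–10:00, 10:40–10:50, 11:50–12:40, 12:50–13:30, 13:40–14:40.
Elena ∩ Priya: 07:50–08:30.
Elena ∩ Priya ∩ Oren: 07:50–08:20.
Elena ∩ Priya ∩ Oren ∩ Alice: 07:50–08:20.
Elena ∩ Priya ∩ Oren ∩ Alice ∩ Farrukh: 07:50–08:20.
Total common minutes: 30.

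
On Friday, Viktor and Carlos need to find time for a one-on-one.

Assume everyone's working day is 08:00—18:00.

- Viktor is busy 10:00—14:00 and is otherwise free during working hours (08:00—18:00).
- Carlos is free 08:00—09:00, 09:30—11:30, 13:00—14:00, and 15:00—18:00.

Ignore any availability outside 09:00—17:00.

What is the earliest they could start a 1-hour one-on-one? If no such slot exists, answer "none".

15:00

Viktor free within 08:00–18:00: 08:00–10:00, 14:00–18:00.
Viktor ∩ Carlos: 08:00–09:00, 09:30–10:00, 15:00–18:00.
Restricted to 09:00–17:00: 09:30–10:00, 15:00–17:00.
Windows ≥ 60 min: 15:00–17:00.
Earliest such window starts at 15:00.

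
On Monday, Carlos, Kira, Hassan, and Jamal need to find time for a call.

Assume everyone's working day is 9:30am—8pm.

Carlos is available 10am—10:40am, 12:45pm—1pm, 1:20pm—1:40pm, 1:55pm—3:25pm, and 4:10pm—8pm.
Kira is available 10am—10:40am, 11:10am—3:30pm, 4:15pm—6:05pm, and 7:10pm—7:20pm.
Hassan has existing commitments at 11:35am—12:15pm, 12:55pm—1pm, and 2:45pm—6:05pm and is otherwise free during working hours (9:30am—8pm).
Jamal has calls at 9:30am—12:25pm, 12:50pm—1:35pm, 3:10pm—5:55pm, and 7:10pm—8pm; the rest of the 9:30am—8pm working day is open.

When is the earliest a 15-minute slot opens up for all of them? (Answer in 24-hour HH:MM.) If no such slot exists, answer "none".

13:55

Hassan free within 09:30–20:00: 09:30–11:35, 12:15–12:55, 13:00–14:45, 18:05–20:00.
Jamal free within 09:30–20:00: 12:25–12:50, 13:35–15:10, 17:55–19:10.
Carlos ∩ Kira: 10:00–10:40, 12:45–13:00, 13:20–13:40, 13:55–15:25, 16:15–18:05, 19:10–19:20.
Carlos ∩ Kira ∩ Hassan: 10:00–10:40, 12:45–12:55, 13:20–13:40, 13:55–14:45, 19:10–19:20.
Carlos ∩ Kira ∩ Hassan ∩ Jamal: 12:45–12:50, 13:35–13:40, 13:55–14:45.
Windows ≥ 15 min: 13:55–14:45.
Earliest such window starts at 13:55.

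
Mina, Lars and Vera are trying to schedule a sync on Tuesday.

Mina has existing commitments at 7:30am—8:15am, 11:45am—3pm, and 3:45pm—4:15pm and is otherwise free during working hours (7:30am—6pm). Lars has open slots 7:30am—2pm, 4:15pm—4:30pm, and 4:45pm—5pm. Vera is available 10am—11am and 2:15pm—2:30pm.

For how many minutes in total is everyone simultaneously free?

Mina free within 07:30–18:00: 08:15–11:45, 15:00–15:45, 16:15–18:00.
Mina ∩ Lars: 08:15–11:45, 16:15–16:30, 16:45–17:00.
Mina ∩ Lars ∩ Vera: 10:00–11:00.
Total common minutes: 60.

60 minutes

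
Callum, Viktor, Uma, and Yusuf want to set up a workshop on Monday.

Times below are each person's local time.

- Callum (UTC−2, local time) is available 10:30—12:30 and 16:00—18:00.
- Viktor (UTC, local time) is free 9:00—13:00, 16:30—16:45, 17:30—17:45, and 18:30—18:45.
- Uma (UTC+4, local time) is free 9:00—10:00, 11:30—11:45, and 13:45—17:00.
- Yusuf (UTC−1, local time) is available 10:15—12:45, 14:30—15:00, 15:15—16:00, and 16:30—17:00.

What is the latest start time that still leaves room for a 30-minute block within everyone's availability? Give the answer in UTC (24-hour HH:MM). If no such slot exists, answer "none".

12:30

Callum → UTC: 12:30–14:30, 18:00–20:00.
Viktor → UTC: 09:00–13:00, 16:30–16:45, 17:30–17:45, 18:30–18:45.
Uma → UTC: 05:00–06:00, 07:30–07:45, 09:45–13:00.
Yusuf → UTC: 11:15–13:45, 15:30–16:00, 16:15–17:00, 17:30–18:00.
Callum ∩ Viktor: 12:30–13:00, 18:30–18:45.
Callum ∩ Viktor ∩ Uma: 12:30–13:00.
Callum ∩ Viktor ∩ Uma ∩ Yusuf: 12:30–13:00.
Windows ≥ 30 min: 12:30–13:00.
Latest start in the last window 12:30–13:00 is 13:00 − 30 min = 12:30.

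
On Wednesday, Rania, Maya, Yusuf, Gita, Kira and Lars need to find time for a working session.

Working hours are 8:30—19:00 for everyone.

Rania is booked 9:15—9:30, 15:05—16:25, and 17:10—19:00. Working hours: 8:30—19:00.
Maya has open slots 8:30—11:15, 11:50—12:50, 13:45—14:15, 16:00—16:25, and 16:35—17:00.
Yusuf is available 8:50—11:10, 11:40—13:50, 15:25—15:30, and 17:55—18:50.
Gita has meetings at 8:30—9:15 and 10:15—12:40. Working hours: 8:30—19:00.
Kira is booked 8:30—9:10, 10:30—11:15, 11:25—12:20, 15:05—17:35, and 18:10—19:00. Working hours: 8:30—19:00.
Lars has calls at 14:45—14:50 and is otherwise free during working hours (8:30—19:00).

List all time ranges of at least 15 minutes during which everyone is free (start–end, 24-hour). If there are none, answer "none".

Rania free within 08:30–19:00: 08:30–09:15, 09:30–15:05, 16:25–17:10.
Gita free within 08:30–19:00: 09:15–10:15, 12:40–19:00.
Kira free within 08:30–19:00: 09:10–10:30, 11:15–11:25, 12:20–15:05, 17:35–18:10.
Lars free within 08:30–19:00: 08:30–14:45, 14:50–19:00.
Rania ∩ Maya: 08:30–09:15, 09:30–11:15, 11:50–12:50, 13:45–14:15, 16:35–17:00.
Rania ∩ Maya ∩ Yusuf: 08:50–09:15, 09:30–11:10, 11:50–12:50, 13:45–13:50.
Rania ∩ Maya ∩ Yusuf ∩ Gita: 09:30–10:15, 12:40–12:50, 13:45–13:50.
Rania ∩ Maya ∩ Yusuf ∩ Gita ∩ Kira: 09:30–10:15, 12:40–12:50, 13:45–13:50.
Rania ∩ Maya ∩ Yusuf ∩ Gita ∩ Kira ∩ Lars: 09:30–10:15, 12:40–12:50, 13:45–13:50.
Windows ≥ 15 min: 09:30–10:15.

09:30–10:15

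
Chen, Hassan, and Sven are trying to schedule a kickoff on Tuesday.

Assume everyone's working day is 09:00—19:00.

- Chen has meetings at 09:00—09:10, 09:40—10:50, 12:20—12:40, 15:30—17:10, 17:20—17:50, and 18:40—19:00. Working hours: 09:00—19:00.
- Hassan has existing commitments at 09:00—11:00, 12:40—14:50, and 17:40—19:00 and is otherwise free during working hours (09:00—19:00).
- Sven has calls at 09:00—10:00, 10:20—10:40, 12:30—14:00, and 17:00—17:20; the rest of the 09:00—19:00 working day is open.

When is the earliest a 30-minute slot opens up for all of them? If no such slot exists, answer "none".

11:00

Chen free within 09:00–19:00: 09:10–09:40, 10:50–12:20, 12:40–15:30, 17:10–17:20, 17:50–18:40.
Hassan free within 09:00–19:00: 11:00–12:40, 14:50–17:40.
Sven free within 09:00–19:00: 10:00–10:20, 10:40–12:30, 14:00–17:00, 17:20–19:00.
Chen ∩ Hassan: 11:00–12:20, 14:50–15:30, 17:10–17:20.
Chen ∩ Hassan ∩ Sven: 11:00–12:20, 14:50–15:30.
Windows ≥ 30 min: 11:00–12:20, 14:50–15:30.
Earliest such window starts at 11:00.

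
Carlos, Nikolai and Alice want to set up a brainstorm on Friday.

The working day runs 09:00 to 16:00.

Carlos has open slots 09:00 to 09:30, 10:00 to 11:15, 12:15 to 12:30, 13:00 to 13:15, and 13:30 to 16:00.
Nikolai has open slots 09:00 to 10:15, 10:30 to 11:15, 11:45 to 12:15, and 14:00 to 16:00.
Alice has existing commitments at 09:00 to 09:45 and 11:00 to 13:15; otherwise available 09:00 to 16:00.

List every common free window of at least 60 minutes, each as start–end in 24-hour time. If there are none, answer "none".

Alice free within 09:00–16:00: 09:45–11:00, 13:15–16:00.
Carlos ∩ Nikolai: 09:00–09:30, 10:00–10:15, 10:30–11:15, 14:00–16:00.
Carlos ∩ Nikolai ∩ Alice: 10:00–10:15, 10:30–11:00, 14:00–16:00.
Windows ≥ 60 min: 14:00–16:00.

14:00–16:00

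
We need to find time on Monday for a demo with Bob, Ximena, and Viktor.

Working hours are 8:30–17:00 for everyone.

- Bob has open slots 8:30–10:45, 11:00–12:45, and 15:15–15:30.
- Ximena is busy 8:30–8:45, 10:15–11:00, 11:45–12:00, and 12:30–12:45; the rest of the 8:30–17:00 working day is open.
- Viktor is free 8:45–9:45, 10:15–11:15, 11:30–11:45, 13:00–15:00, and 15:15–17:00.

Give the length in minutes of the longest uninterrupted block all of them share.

Ximena free within 08:30–17:00: 08:45–10:15, 11:00–11:45, 12:00–12:30, 12:45–17:00.
Bob ∩ Ximena: 08:45–10:15, 11:00–11:45, 12:00–12:30, 15:15–15:30.
Bob ∩ Ximena ∩ Viktor: 08:45–09:45, 11:00–11:15, 11:30–11:45, 15:15–15:30.
Common window lengths: 60, 15, 15, 15 min; longest is 60.

60 minutes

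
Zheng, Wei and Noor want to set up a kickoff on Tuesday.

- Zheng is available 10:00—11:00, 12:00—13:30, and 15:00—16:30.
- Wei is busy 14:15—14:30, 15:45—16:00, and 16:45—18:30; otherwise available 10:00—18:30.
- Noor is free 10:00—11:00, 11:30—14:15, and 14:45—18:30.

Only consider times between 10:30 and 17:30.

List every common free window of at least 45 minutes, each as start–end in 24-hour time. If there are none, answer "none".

Wei free within 10:00–18:30: 10:00–14:15, 14:30–15:45, 16:00–16:45.
Zheng ∩ Wei: 10:00–11:00, 12:00–13:30, 15:00–15:45, 16:00–16:30.
Zheng ∩ Wei ∩ Noor: 10:00–11:00, 12:00–13:30, 15:00–15:45, 16:00–16:30.
Restricted to 10:30–17:30: 10:30–11:00, 12:00–13:30, 15:00–15:45, 16:00–16:30.
Windows ≥ 45 min: 12:00–13:30, 15:00–15:45.

12:00–13:30, 15:00–15:45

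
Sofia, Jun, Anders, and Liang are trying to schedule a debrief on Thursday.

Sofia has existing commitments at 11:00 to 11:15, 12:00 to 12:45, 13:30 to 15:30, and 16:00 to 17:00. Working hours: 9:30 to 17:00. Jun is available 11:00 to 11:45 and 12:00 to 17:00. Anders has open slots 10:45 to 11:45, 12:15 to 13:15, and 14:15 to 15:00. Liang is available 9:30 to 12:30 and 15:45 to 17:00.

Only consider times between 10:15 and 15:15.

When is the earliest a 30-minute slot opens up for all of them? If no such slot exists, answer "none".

11:15

Sofia free within 09:30–17:00: 09:30–11:00, 11:15–12:00, 12:45–13:30, 15:30–16:00.
Sofia ∩ Jun: 11:15–11:45, 12:45–13:30, 15:30–16:00.
Sofia ∩ Jun ∩ Anders: 11:15–11:45, 12:45–13:15.
Sofia ∩ Jun ∩ Anders ∩ Liang: 11:15–11:45.
Restricted to 10:15–15:15: 11:15–11:45.
Windows ≥ 30 min: 11:15–11:45.
Earliest such window starts at 11:15.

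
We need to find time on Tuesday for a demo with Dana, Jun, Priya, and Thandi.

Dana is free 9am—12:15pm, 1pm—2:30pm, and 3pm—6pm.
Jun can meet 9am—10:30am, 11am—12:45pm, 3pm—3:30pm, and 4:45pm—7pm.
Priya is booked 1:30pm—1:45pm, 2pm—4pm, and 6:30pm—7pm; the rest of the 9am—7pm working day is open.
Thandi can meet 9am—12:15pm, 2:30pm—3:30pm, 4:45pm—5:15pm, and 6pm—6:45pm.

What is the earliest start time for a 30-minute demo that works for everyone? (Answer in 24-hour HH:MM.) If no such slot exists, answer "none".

09:00

Priya free within 09:00–19:00: 09:00–13:30, 13:45–14:00, 16:00–18:30.
Dana ∩ Jun: 09:00–10:30, 11:00–12:15, 15:00–15:30, 16:45–18:00.
Dana ∩ Jun ∩ Priya: 09:00–10:30, 11:00–12:15, 16:45–18:00.
Dana ∩ Jun ∩ Priya ∩ Thandi: 09:00–10:30, 11:00–12:15, 16:45–17:15.
Windows ≥ 30 min: 09:00–10:30, 11:00–12:15, 16:45–17:15.
Earliest such window starts at 09:00.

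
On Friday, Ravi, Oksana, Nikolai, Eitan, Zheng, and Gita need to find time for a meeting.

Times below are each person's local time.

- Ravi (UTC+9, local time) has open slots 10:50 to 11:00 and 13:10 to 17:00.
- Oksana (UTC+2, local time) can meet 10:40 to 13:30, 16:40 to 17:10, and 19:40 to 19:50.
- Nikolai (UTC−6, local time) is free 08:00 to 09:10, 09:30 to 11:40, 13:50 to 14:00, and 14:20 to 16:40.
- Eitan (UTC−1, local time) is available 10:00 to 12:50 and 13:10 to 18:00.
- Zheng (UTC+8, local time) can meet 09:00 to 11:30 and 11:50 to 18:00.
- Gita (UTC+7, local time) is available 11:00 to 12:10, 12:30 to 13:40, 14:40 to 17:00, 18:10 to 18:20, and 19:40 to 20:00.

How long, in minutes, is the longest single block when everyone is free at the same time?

0 minutes

Ravi → UTC: 01:50–02:00, 04:10–08:00.
Oksana → UTC: 08:40–11:30, 14:40–15:10, 17:40–17:50.
Nikolai → UTC: 14:00–15:10, 15:30–17:40, 19:50–20:00, 20:20–22:40.
Eitan → UTC: 11:00–13:50, 14:10–19:00.
Zheng → UTC: 01:00–03:30, 03:50–10:00.
Gita → UTC: 04:00–05:10, 05:30–06:40, 07:40–10:00, 11:10–11:20, 12:40–13:00.
Ravi ∩ Oksana: (none).
Ravi ∩ Oksana ∩ Nikolai: (none).
Ravi ∩ Oksana ∩ Nikolai ∩ Eitan: (none).
Ravi ∩ Oksana ∩ Nikolai ∩ Eitan ∩ Zheng: (none).
Ravi ∩ Oksana ∩ Nikolai ∩ Eitan ∩ Zheng ∩ Gita: (none).
No common window.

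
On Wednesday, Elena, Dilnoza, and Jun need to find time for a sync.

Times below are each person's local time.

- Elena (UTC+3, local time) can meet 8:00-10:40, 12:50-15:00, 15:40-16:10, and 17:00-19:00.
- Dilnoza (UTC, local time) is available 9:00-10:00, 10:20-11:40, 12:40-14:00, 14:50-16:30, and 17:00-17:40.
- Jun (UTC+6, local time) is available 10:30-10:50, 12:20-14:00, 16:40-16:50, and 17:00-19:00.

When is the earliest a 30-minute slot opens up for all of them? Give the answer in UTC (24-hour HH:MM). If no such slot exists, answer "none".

11:00

Elena → UTC: 05:00–07:40, 09:50–12:00, 12:40–13:10, 14:00–16:00.
Dilnoza → UTC: 09:00–10:00, 10:20–11:40, 12:40–14:00, 14:50–16:30, 17:00–17:40.
Jun → UTC: 04:30–04:50, 06:20–08:00, 10:40–10:50, 11:00–13:00.
Elena ∩ Dilnoza: 09:50–10:00, 10:20–11:40, 12:40–13:10, 14:50–16:00.
Elena ∩ Dilnoza ∩ Jun: 10:40–10:50, 11:00–11:40, 12:40–13:00.
Windows ≥ 30 min: 11:00–11:40.
Earliest such window starts at 11:00.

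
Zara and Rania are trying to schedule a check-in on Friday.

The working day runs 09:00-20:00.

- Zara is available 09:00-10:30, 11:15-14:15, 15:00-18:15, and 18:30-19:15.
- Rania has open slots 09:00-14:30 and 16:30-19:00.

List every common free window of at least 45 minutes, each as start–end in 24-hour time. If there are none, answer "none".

09:00–10:30, 11:15–14:15, 16:30–18:15

Zara ∩ Rania: 09:00–10:30, 11:15–14:15, 16:30–18:15, 18:30–19:00.
Windows ≥ 45 min: 09:00–10:30, 11:15–14:15, 16:30–18:15.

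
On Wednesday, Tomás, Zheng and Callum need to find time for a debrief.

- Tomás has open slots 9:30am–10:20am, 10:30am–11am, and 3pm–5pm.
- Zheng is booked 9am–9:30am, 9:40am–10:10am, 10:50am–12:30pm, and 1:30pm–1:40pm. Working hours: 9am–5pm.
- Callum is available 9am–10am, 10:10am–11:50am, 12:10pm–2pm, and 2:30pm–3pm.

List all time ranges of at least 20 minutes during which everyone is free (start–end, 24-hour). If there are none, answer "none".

Zheng free within 09:00–17:00: 09:30–09:40, 10:10–10:50, 12:30–13:30, 13:40–17:00.
Tomás ∩ Zheng: 09:30–09:40, 10:10–10:20, 10:30–10:50, 15:00–17:00.
Tomás ∩ Zheng ∩ Callum: 09:30–09:40, 10:10–10:20, 10:30–10:50.
Windows ≥ 20 min: 10:30–10:50.

10:30–10:50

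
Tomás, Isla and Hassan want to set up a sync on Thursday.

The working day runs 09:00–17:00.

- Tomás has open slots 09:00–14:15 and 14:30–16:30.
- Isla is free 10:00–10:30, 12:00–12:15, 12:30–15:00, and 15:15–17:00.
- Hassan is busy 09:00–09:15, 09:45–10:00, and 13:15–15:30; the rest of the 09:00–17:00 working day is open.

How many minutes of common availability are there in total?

150 minutes

Hassan free within 09:00–17:00: 09:15–09:45, 10:00–13:15, 15:30–17:00.
Tomás ∩ Isla: 10:00–10:30, 12:00–12:15, 12:30–14:15, 14:30–15:00, 15:15–16:30.
Tomás ∩ Isla ∩ Hassan: 10:00–10:30, 12:00–12:15, 12:30–13:15, 15:30–16:30.
Total common minutes: 30 + 15 + 45 + 60 = 150.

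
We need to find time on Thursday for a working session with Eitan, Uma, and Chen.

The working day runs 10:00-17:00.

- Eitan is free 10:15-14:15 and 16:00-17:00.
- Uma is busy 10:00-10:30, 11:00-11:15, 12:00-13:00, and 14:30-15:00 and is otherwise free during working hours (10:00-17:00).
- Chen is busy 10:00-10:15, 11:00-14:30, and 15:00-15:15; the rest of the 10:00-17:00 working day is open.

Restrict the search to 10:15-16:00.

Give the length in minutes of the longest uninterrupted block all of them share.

Uma free within 10:00–17:00: 10:30–11:00, 11:15–12:00, 13:00–14:30, 15:00–17:00.
Chen free within 10:00–17:00: 10:15–11:00, 14:30–15:00, 15:15–17:00.
Eitan ∩ Uma: 10:30–11:00, 11:15–12:00, 13:00–14:15, 16:00–17:00.
Eitan ∩ Uma ∩ Chen: 10:30–11:00, 16:00–17:00.
Restricted to 10:15–16:00: 10:30–11:00.
Single common window of 30 minutes.

30 minutes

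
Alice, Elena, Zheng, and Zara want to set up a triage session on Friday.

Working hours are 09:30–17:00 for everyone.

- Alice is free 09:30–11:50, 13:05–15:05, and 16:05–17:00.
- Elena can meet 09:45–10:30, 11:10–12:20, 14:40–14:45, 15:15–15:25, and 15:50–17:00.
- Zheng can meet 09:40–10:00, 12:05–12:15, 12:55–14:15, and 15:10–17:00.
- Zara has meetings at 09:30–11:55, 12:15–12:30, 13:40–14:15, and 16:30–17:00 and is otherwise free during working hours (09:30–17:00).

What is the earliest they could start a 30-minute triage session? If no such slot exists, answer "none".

none

Zara free within 09:30–17:00: 11:55–12:15, 12:30–13:40, 14:15–16:30.
Alice ∩ Elena: 09:45–10:30, 11:10–11:50, 14:40–14:45, 16:05–17:00.
Alice ∩ Elena ∩ Zheng: 09:45–10:00, 16:05–17:00.
Alice ∩ Elena ∩ Zheng ∩ Zara: 16:05–16:30.
Windows ≥ 30 min: (none).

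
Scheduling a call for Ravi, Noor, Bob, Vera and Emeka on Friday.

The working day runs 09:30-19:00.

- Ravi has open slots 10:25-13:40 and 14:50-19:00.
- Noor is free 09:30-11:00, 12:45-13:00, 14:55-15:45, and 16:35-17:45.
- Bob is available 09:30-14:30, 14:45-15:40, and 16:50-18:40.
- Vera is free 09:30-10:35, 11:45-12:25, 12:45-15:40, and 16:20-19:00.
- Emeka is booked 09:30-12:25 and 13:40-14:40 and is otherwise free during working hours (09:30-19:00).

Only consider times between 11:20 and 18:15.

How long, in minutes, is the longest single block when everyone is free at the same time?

55 minutes

Emeka free within 09:30–19:00: 12:25–13:40, 14:40–19:00.
Ravi ∩ Noor: 10:25–11:00, 12:45–13:00, 14:55–15:45, 16:35–17:45.
Ravi ∩ Noor ∩ Bob: 10:25–11:00, 12:45–13:00, 14:55–15:40, 16:50–17:45.
Ravi ∩ Noor ∩ Bob ∩ Vera: 10:25–10:35, 12:45–13:00, 14:55–15:40, 16:50–17:45.
Ravi ∩ Noor ∩ Bob ∩ Vera ∩ Emeka: 12:45–13:00, 14:55–15:40, 16:50–17:45.
Restricted to 11:20–18:15: 12:45–13:00, 14:55–15:40, 16:50–17:45.
Common window lengths: 15, 45, 55 min; longest is 55.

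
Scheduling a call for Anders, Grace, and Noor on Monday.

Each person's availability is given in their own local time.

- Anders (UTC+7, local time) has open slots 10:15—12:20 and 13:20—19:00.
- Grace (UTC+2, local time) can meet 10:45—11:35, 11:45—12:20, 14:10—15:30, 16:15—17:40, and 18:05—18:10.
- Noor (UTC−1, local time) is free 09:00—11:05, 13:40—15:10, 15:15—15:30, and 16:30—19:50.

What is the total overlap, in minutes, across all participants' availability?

Anders → UTC: 03:15–05:20, 06:20–12:00.
Grace → UTC: 08:45–09:35, 09:45–10:20, 12:10–13:30, 14:15–15:40, 16:05–16:10.
Noor → UTC: 10:00–12:05, 14:40–16:10, 16:15–16:30, 17:30–20:50.
Anders ∩ Grace: 08:45–09:35, 09:45–10:20.
Anders ∩ Grace ∩ Noor: 10:00–10:20.
Total common minutes: 20.

20 minutes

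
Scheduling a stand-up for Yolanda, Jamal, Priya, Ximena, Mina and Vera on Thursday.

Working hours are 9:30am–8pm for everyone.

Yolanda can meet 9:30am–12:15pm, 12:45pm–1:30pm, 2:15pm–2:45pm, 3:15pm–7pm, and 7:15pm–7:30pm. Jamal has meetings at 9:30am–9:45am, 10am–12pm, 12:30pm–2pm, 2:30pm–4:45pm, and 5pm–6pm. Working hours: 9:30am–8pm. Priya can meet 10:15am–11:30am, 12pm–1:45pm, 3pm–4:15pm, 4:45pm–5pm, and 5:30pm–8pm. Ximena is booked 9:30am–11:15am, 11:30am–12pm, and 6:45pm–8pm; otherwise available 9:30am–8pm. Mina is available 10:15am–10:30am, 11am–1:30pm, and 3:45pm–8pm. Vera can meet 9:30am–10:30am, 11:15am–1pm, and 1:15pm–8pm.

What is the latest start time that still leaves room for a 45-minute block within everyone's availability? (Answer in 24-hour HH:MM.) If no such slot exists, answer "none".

18:00

Jamal free within 09:30–20:00: 09:45–10:00, 12:00–12:30, 14:00–14:30, 16:45–17:00, 18:00–20:00.
Ximena free within 09:30–20:00: 11:15–11:30, 12:00–18:45.
Yolanda ∩ Jamal: 09:45–10:00, 12:00–12:15, 14:15–14:30, 16:45–17:00, 18:00–19:00, 19:15–19:30.
Yolanda ∩ Jamal ∩ Priya: 12:00–12:15, 16:45–17:00, 18:00–19:00, 19:15–19:30.
Yolanda ∩ Jamal ∩ Priya ∩ Ximena: 12:00–12:15, 16:45–17:00, 18:00–18:45.
Yolanda ∩ Jamal ∩ Priya ∩ Ximena ∩ Mina: 12:00–12:15, 16:45–17:00, 18:00–18:45.
Yolanda ∩ Jamal ∩ Priya ∩ Ximena ∩ Mina ∩ Vera: 12:00–12:15, 16:45–17:00, 18:00–18:45.
Windows ≥ 45 min: 18:00–18:45.
Latest start in the last window 18:00–18:45 is 18:45 − 45 min = 18:00.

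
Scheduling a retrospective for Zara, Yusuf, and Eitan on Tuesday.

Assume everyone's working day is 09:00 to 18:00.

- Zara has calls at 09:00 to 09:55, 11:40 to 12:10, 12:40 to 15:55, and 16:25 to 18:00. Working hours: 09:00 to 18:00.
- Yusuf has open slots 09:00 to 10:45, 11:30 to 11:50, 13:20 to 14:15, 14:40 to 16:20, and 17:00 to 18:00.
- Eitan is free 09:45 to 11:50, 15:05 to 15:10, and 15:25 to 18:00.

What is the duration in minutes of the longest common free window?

50 minutes

Zara free within 09:00–18:00: 09:55–11:40, 12:10–12:40, 15:55–16:25.
Zara ∩ Yusuf: 09:55–10:45, 11:30–11:40, 15:55–16:20.
Zara ∩ Yusuf ∩ Eitan: 09:55–10:45, 11:30–11:40, 15:55–16:20.
Common window lengths: 50, 10, 25 min; longest is 50.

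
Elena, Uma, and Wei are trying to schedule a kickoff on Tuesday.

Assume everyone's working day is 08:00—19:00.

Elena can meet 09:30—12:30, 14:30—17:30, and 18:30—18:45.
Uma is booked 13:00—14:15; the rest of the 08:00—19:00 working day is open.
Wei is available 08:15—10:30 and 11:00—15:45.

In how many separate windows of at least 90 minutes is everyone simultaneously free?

Uma free within 08:00–19:00: 08:00–13:00, 14:15–19:00.
Elena ∩ Uma: 09:30–12:30, 14:30–17:30, 18:30–18:45.
Elena ∩ Uma ∩ Wei: 09:30–10:30, 11:00–12:30, 14:30–15:45.
Windows ≥ 90 min: 11:00–12:30.
That's 1 window.

1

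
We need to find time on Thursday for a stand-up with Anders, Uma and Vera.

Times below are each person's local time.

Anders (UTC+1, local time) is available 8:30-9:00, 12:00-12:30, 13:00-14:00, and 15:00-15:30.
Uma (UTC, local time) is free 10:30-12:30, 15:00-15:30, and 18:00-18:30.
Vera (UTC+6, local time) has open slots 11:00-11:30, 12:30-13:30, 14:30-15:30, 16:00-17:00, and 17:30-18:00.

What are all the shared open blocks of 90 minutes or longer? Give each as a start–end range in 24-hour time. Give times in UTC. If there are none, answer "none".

none

Anders → UTC: 07:30–08:00, 11:00–11:30, 12:00–13:00, 14:00–14:30.
Uma → UTC: 10:30–12:30, 15:00–15:30, 18:00–18:30.
Vera → UTC: 05:00–05:30, 06:30–07:30, 08:30–09:30, 10:00–11:00, 11:30–12:00.
Anders ∩ Uma: 11:00–11:30, 12:00–12:30.
Anders ∩ Uma ∩ Vera: (none).
Windows ≥ 90 min: (none).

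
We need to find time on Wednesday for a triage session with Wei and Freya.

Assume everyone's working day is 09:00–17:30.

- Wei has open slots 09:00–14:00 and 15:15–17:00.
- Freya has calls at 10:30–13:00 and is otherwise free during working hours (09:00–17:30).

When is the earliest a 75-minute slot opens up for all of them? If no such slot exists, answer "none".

Freya free within 09:00–17:30: 09:00–10:30, 13:00–17:30.
Wei ∩ Freya: 09:00–10:30, 13:00–14:00, 15:15–17:00.
Windows ≥ 75 min: 09:00–10:30, 15:15–17:00.
Earliest such window starts at 09:00.

09:00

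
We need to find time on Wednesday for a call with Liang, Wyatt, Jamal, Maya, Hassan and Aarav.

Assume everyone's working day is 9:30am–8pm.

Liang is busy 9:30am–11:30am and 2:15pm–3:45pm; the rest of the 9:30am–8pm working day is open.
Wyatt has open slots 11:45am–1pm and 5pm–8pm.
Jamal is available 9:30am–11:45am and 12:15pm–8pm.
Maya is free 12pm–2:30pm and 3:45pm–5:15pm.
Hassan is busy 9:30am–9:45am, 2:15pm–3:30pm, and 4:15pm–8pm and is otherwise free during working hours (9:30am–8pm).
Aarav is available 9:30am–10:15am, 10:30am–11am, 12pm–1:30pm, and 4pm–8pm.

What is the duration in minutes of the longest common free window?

Liang free within 09:30–20:00: 11:30–14:15, 15:45–20:00.
Hassan free within 09:30–20:00: 09:45–14:15, 15:30–16:15.
Liang ∩ Wyatt: 11:45–13:00, 17:00–20:00.
Liang ∩ Wyatt ∩ Jamal: 12:15–13:00, 17:00–20:00.
Liang ∩ Wyatt ∩ Jamal ∩ Maya: 12:15–13:00, 17:00–17:15.
Liang ∩ Wyatt ∩ Jamal ∩ Maya ∩ Hassan: 12:15–13:00.
Liang ∩ Wyatt ∩ Jamal ∩ Maya ∩ Hassan ∩ Aarav: 12:15–13:00.
Single common window of 45 minutes.

45 minutes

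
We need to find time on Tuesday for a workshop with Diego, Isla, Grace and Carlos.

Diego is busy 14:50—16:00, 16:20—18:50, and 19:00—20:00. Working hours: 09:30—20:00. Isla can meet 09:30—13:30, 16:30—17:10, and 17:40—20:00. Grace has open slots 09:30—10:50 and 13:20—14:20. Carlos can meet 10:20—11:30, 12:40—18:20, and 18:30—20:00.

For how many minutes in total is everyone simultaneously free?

40 minutes

Diego free within 09:30–20:00: 09:30–14:50, 16:00–16:20, 18:50–19:00.
Diego ∩ Isla: 09:30–13:30, 18:50–19:00.
Diego ∩ Isla ∩ Grace: 09:30–10:50, 13:20–13:30.
Diego ∩ Isla ∩ Grace ∩ Carlos: 10:20–10:50, 13:20–13:30.
Total common minutes: 30 + 10 = 40.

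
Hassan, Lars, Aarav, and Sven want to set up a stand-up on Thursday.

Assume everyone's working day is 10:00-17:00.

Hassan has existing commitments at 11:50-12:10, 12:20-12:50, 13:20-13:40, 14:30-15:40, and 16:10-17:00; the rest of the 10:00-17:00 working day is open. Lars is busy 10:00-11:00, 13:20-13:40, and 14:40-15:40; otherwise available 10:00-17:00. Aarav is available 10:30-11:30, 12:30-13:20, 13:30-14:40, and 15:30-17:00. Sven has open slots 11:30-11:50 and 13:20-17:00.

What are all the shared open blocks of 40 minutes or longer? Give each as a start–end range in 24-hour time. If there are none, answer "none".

13:40–14:30

Hassan free within 10:00–17:00: 10:00–11:50, 12:10–12:20, 12:50–13:20, 13:40–14:30, 15:40–16:10.
Lars free within 10:00–17:00: 11:00–13:20, 13:40–14:40, 15:40–17:00.
Hassan ∩ Lars: 11:00–11:50, 12:10–12:20, 12:50–13:20, 13:40–14:30, 15:40–16:10.
Hassan ∩ Lars ∩ Aarav: 11:00–11:30, 12:50–13:20, 13:40–14:30, 15:40–16:10.
Hassan ∩ Lars ∩ Aarav ∩ Sven: 13:40–14:30, 15:40–16:10.
Windows ≥ 40 min: 13:40–14:30.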